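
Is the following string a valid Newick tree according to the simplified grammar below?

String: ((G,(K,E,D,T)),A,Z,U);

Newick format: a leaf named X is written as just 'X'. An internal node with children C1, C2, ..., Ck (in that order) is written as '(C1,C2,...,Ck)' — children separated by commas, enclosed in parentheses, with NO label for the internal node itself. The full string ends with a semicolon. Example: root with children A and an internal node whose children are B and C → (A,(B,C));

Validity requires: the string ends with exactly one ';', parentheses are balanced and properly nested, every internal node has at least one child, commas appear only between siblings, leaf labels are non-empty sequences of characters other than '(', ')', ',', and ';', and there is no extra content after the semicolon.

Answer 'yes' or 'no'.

Answer: yes

Derivation:
Input: ((G,(K,E,D,T)),A,Z,U);
Paren balance: 3 '(' vs 3 ')' OK
Ends with single ';': True
Full parse: OK
Valid: True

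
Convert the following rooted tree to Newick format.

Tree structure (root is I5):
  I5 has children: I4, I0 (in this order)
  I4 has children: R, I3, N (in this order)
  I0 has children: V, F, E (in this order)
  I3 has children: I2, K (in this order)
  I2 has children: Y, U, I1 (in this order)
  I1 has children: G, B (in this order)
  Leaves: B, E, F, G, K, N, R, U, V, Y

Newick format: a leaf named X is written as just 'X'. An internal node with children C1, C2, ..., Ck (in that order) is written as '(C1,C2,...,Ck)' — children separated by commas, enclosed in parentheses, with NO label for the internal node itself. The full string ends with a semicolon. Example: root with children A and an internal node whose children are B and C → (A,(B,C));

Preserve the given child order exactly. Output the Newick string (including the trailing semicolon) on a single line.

Answer: ((R,((Y,U,(G,B)),K),N),(V,F,E));

Derivation:
internal I5 with children ['I4', 'I0']
  internal I4 with children ['R', 'I3', 'N']
    leaf 'R' → 'R'
    internal I3 with children ['I2', 'K']
      internal I2 with children ['Y', 'U', 'I1']
        leaf 'Y' → 'Y'
        leaf 'U' → 'U'
        internal I1 with children ['G', 'B']
          leaf 'G' → 'G'
          leaf 'B' → 'B'
        → '(G,B)'
      → '(Y,U,(G,B))'
      leaf 'K' → 'K'
    → '((Y,U,(G,B)),K)'
    leaf 'N' → 'N'
  → '(R,((Y,U,(G,B)),K),N)'
  internal I0 with children ['V', 'F', 'E']
    leaf 'V' → 'V'
    leaf 'F' → 'F'
    leaf 'E' → 'E'
  → '(V,F,E)'
→ '((R,((Y,U,(G,B)),K),N),(V,F,E))'
Final: ((R,((Y,U,(G,B)),K),N),(V,F,E));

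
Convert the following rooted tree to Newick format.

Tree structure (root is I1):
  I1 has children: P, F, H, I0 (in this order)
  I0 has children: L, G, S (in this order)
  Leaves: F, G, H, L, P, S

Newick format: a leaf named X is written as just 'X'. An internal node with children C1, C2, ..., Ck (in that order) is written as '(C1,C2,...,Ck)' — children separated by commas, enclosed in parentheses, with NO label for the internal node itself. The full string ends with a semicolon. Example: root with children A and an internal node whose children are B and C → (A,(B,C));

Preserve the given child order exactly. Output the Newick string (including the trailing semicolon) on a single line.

Answer: (P,F,H,(L,G,S));

Derivation:
internal I1 with children ['P', 'F', 'H', 'I0']
  leaf 'P' → 'P'
  leaf 'F' → 'F'
  leaf 'H' → 'H'
  internal I0 with children ['L', 'G', 'S']
    leaf 'L' → 'L'
    leaf 'G' → 'G'
    leaf 'S' → 'S'
  → '(L,G,S)'
→ '(P,F,H,(L,G,S))'
Final: (P,F,H,(L,G,S));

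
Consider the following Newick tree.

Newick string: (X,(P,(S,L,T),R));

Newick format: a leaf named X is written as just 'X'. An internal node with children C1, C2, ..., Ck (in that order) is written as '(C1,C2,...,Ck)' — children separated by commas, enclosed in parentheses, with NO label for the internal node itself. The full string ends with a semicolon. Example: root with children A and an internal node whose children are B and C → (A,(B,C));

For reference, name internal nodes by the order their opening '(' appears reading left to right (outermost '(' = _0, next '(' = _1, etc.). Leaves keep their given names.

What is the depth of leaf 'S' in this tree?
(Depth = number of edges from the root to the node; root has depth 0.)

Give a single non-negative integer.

Answer: 3

Derivation:
Newick: (X,(P,(S,L,T),R));
Naming internals by '(' encounter order: outermost '(' = _0, next = _1, ...
Query node: S
Path from root: _0 -> _1 -> _2 -> S
Depth of S: 3 (number of edges from root)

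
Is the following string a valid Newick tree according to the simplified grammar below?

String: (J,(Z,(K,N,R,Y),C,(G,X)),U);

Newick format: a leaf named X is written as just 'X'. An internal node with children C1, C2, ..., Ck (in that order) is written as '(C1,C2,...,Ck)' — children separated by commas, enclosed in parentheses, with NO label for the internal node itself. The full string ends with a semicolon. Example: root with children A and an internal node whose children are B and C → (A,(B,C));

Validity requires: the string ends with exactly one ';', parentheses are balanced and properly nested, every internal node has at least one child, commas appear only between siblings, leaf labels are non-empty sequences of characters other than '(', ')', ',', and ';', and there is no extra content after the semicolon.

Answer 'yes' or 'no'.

Answer: yes

Derivation:
Input: (J,(Z,(K,N,R,Y),C,(G,X)),U);
Paren balance: 4 '(' vs 4 ')' OK
Ends with single ';': True
Full parse: OK
Valid: True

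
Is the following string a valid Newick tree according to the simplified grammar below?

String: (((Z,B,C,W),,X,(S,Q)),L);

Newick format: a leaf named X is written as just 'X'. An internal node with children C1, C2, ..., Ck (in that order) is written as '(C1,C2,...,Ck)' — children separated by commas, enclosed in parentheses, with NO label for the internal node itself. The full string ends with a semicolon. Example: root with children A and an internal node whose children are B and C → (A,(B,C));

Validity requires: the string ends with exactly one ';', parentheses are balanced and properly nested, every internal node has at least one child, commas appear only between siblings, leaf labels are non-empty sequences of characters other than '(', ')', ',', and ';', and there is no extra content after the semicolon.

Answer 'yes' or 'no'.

Answer: no

Derivation:
Input: (((Z,B,C,W),,X,(S,Q)),L);
Paren balance: 4 '(' vs 4 ')' OK
Ends with single ';': True
Full parse: FAILS (empty leaf label at pos 12)
Valid: False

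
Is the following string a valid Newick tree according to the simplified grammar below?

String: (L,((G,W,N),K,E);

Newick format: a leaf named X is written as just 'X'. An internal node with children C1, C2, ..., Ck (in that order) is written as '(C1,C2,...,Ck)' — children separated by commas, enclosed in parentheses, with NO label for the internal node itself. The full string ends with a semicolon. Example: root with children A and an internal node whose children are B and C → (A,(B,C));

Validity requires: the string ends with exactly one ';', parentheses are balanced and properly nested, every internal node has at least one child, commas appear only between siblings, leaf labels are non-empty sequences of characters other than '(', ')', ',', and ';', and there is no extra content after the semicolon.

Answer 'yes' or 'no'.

Answer: no

Derivation:
Input: (L,((G,W,N),K,E);
Paren balance: 3 '(' vs 2 ')' MISMATCH
Ends with single ';': True
Full parse: FAILS (expected , or ) at pos 16)
Valid: False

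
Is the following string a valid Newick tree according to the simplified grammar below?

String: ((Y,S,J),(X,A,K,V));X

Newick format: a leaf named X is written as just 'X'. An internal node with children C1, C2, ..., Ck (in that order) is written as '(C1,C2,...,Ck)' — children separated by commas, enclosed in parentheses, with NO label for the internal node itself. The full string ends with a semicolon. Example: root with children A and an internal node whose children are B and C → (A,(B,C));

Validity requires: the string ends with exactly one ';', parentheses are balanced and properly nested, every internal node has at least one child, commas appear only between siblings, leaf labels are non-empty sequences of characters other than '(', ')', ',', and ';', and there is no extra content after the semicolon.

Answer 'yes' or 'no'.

Input: ((Y,S,J),(X,A,K,V));X
Paren balance: 3 '(' vs 3 ')' OK
Ends with single ';': False
Full parse: FAILS (must end with ;)
Valid: False

Answer: no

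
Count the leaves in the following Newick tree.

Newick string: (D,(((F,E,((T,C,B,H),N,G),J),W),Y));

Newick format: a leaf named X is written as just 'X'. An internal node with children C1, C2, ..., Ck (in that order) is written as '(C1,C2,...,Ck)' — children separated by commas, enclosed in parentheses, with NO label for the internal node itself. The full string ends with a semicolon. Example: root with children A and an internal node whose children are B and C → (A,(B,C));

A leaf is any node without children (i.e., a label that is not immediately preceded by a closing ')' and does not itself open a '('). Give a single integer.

Newick: (D,(((F,E,((T,C,B,H),N,G),J),W),Y));
Scan left-to-right; a leaf is any maximal label run not followed by '(':
  pos 1: leaf 'D' → count = 1
  pos 6: leaf 'F' → count = 2
  pos 8: leaf 'E' → count = 3
  pos 12: leaf 'T' → count = 4
  pos 14: leaf 'C' → count = 5
  pos 16: leaf 'B' → count = 6
  pos 18: leaf 'H' → count = 7
  pos 21: leaf 'N' → count = 8
  pos 23: leaf 'G' → count = 9
  pos 26: leaf 'J' → count = 10
  pos 29: leaf 'W' → count = 11
  pos 32: leaf 'Y' → count = 12
Total leaves: 12

Answer: 12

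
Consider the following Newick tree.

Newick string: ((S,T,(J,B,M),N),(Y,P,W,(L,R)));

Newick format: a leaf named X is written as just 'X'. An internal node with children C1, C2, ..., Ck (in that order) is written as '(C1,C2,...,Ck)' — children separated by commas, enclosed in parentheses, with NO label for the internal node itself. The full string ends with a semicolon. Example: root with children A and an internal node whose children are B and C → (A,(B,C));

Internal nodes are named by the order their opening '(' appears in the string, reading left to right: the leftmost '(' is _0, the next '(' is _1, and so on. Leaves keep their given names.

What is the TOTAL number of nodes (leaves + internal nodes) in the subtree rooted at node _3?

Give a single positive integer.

Newick: ((S,T,(J,B,M),N),(Y,P,W,(L,R)));
Locate _3: it is the '(' at position 17 (the 4th '(' reading left to right).
Query: subtree rooted at _3
_3: subtree_size = 1 + 6
  Y: subtree_size = 1 + 0
  P: subtree_size = 1 + 0
  W: subtree_size = 1 + 0
  _4: subtree_size = 1 + 2
    L: subtree_size = 1 + 0
    R: subtree_size = 1 + 0
Total subtree size of _3: 7

Answer: 7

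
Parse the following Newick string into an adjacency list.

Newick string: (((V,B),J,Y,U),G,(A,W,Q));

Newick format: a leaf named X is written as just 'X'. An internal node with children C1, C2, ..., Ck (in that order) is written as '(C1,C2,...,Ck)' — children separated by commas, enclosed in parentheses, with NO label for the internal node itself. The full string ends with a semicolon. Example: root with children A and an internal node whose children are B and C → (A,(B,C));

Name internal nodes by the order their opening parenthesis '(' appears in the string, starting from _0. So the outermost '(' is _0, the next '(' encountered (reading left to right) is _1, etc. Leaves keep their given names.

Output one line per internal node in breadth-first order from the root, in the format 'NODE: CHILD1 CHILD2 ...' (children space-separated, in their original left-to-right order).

Input: (((V,B),J,Y,U),G,(A,W,Q));
Scanning left-to-right, naming '(' by encounter order:
  pos 0: '(' -> open internal node _0 (depth 1)
  pos 1: '(' -> open internal node _1 (depth 2)
  pos 2: '(' -> open internal node _2 (depth 3)
  pos 6: ')' -> close internal node _2 (now at depth 2)
  pos 13: ')' -> close internal node _1 (now at depth 1)
  pos 17: '(' -> open internal node _3 (depth 2)
  pos 23: ')' -> close internal node _3 (now at depth 1)
  pos 24: ')' -> close internal node _0 (now at depth 0)
Total internal nodes: 4
BFS adjacency from root:
  _0: _1 G _3
  _1: _2 J Y U
  _3: A W Q
  _2: V B

Answer: _0: _1 G _3
_1: _2 J Y U
_3: A W Q
_2: V B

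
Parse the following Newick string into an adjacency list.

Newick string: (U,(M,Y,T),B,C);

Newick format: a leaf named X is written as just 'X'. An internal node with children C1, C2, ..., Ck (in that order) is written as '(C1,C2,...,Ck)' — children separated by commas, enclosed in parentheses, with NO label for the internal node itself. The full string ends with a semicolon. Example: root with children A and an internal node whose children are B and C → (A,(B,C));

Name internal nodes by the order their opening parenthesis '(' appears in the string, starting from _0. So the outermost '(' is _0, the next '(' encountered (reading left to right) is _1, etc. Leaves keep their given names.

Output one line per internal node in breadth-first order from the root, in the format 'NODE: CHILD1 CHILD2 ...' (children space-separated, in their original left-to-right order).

Answer: _0: U _1 B C
_1: M Y T

Derivation:
Input: (U,(M,Y,T),B,C);
Scanning left-to-right, naming '(' by encounter order:
  pos 0: '(' -> open internal node _0 (depth 1)
  pos 3: '(' -> open internal node _1 (depth 2)
  pos 9: ')' -> close internal node _1 (now at depth 1)
  pos 14: ')' -> close internal node _0 (now at depth 0)
Total internal nodes: 2
BFS adjacency from root:
  _0: U _1 B C
  _1: M Y T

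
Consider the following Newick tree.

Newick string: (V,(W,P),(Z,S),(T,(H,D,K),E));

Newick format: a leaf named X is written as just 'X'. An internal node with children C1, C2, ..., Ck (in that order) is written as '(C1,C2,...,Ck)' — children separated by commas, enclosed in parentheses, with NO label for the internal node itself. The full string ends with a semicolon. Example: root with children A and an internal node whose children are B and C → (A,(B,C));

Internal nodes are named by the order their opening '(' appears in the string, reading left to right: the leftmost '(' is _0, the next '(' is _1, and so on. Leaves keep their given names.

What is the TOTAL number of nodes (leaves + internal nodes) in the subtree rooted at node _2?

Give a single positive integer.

Newick: (V,(W,P),(Z,S),(T,(H,D,K),E));
Locate _2: it is the '(' at position 9 (the 3rd '(' reading left to right).
Query: subtree rooted at _2
_2: subtree_size = 1 + 2
  Z: subtree_size = 1 + 0
  S: subtree_size = 1 + 0
Total subtree size of _2: 3

Answer: 3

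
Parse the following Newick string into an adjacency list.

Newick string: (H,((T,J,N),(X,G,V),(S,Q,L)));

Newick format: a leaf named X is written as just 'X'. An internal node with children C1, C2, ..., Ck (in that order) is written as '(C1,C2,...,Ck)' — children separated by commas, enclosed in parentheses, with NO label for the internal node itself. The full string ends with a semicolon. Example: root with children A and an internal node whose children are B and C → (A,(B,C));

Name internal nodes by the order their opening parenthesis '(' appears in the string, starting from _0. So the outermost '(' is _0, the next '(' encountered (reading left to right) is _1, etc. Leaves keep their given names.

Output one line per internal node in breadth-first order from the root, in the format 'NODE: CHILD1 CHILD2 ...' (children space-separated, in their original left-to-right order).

Answer: _0: H _1
_1: _2 _3 _4
_2: T J N
_3: X G V
_4: S Q L

Derivation:
Input: (H,((T,J,N),(X,G,V),(S,Q,L)));
Scanning left-to-right, naming '(' by encounter order:
  pos 0: '(' -> open internal node _0 (depth 1)
  pos 3: '(' -> open internal node _1 (depth 2)
  pos 4: '(' -> open internal node _2 (depth 3)
  pos 10: ')' -> close internal node _2 (now at depth 2)
  pos 12: '(' -> open internal node _3 (depth 3)
  pos 18: ')' -> close internal node _3 (now at depth 2)
  pos 20: '(' -> open internal node _4 (depth 3)
  pos 26: ')' -> close internal node _4 (now at depth 2)
  pos 27: ')' -> close internal node _1 (now at depth 1)
  pos 28: ')' -> close internal node _0 (now at depth 0)
Total internal nodes: 5
BFS adjacency from root:
  _0: H _1
  _1: _2 _3 _4
  _2: T J N
  _3: X G V
  _4: S Q L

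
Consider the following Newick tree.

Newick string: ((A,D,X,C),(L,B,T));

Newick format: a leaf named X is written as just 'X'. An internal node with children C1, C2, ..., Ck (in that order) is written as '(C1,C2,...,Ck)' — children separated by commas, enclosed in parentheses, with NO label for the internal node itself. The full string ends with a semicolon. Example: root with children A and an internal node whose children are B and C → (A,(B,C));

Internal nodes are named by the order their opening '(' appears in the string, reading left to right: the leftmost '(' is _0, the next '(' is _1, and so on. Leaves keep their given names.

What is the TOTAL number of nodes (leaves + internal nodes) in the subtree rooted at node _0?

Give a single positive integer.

Answer: 10

Derivation:
Newick: ((A,D,X,C),(L,B,T));
Locate _0: it is the '(' at position 0 (the 1st '(' reading left to right).
Query: subtree rooted at _0
_0: subtree_size = 1 + 9
  _1: subtree_size = 1 + 4
    A: subtree_size = 1 + 0
    D: subtree_size = 1 + 0
    X: subtree_size = 1 + 0
    C: subtree_size = 1 + 0
  _2: subtree_size = 1 + 3
    L: subtree_size = 1 + 0
    B: subtree_size = 1 + 0
    T: subtree_size = 1 + 0
Total subtree size of _0: 10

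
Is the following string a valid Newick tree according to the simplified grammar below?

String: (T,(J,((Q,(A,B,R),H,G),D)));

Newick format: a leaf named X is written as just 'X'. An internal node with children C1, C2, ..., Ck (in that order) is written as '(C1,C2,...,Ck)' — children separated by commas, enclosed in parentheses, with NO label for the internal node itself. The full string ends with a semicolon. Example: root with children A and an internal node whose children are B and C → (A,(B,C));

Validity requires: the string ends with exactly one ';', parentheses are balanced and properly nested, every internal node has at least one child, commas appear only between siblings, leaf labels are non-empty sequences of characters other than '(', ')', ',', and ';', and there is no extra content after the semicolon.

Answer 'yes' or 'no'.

Answer: yes

Derivation:
Input: (T,(J,((Q,(A,B,R),H,G),D)));
Paren balance: 5 '(' vs 5 ')' OK
Ends with single ';': True
Full parse: OK
Valid: True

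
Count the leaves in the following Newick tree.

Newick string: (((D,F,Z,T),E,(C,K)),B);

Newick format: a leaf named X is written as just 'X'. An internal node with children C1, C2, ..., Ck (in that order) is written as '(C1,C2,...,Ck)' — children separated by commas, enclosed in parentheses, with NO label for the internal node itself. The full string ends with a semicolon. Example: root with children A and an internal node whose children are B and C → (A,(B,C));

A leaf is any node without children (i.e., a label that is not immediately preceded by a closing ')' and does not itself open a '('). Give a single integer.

Answer: 8

Derivation:
Newick: (((D,F,Z,T),E,(C,K)),B);
Scan left-to-right; a leaf is any maximal label run not followed by '(':
  pos 3: leaf 'D' → count = 1
  pos 5: leaf 'F' → count = 2
  pos 7: leaf 'Z' → count = 3
  pos 9: leaf 'T' → count = 4
  pos 12: leaf 'E' → count = 5
  pos 15: leaf 'C' → count = 6
  pos 17: leaf 'K' → count = 7
  pos 21: leaf 'B' → count = 8
Total leaves: 8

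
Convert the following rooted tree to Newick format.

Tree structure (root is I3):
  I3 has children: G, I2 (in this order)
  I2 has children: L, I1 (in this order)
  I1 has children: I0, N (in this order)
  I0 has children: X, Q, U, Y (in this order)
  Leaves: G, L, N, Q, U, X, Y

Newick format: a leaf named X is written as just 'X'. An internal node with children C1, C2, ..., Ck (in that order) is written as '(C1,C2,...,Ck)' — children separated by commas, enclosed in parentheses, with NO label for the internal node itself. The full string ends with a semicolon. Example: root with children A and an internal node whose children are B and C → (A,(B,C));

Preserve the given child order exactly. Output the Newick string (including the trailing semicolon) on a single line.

Answer: (G,(L,((X,Q,U,Y),N)));

Derivation:
internal I3 with children ['G', 'I2']
  leaf 'G' → 'G'
  internal I2 with children ['L', 'I1']
    leaf 'L' → 'L'
    internal I1 with children ['I0', 'N']
      internal I0 with children ['X', 'Q', 'U', 'Y']
        leaf 'X' → 'X'
        leaf 'Q' → 'Q'
        leaf 'U' → 'U'
        leaf 'Y' → 'Y'
      → '(X,Q,U,Y)'
      leaf 'N' → 'N'
    → '((X,Q,U,Y),N)'
  → '(L,((X,Q,U,Y),N))'
→ '(G,(L,((X,Q,U,Y),N)))'
Final: (G,(L,((X,Q,U,Y),N)));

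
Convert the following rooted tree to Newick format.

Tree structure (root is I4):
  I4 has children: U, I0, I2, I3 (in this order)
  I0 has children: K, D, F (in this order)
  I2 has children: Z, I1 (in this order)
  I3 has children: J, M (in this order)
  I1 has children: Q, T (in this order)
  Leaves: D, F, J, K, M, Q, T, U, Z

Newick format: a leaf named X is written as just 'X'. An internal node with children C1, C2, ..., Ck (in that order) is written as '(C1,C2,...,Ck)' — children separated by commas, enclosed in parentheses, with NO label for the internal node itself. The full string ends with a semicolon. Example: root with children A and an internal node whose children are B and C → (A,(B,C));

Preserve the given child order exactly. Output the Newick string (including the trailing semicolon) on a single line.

Answer: (U,(K,D,F),(Z,(Q,T)),(J,M));

Derivation:
internal I4 with children ['U', 'I0', 'I2', 'I3']
  leaf 'U' → 'U'
  internal I0 with children ['K', 'D', 'F']
    leaf 'K' → 'K'
    leaf 'D' → 'D'
    leaf 'F' → 'F'
  → '(K,D,F)'
  internal I2 with children ['Z', 'I1']
    leaf 'Z' → 'Z'
    internal I1 with children ['Q', 'T']
      leaf 'Q' → 'Q'
      leaf 'T' → 'T'
    → '(Q,T)'
  → '(Z,(Q,T))'
  internal I3 with children ['J', 'M']
    leaf 'J' → 'J'
    leaf 'M' → 'M'
  → '(J,M)'
→ '(U,(K,D,F),(Z,(Q,T)),(J,M))'
Final: (U,(K,D,F),(Z,(Q,T)),(J,M));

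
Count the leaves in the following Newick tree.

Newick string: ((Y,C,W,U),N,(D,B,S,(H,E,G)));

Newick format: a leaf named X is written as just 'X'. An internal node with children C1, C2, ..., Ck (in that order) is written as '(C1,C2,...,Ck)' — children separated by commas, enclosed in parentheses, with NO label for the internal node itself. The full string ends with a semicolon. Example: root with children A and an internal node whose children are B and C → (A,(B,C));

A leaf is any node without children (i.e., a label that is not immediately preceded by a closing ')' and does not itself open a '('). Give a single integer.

Answer: 11

Derivation:
Newick: ((Y,C,W,U),N,(D,B,S,(H,E,G)));
Scan left-to-right; a leaf is any maximal label run not followed by '(':
  pos 2: leaf 'Y' → count = 1
  pos 4: leaf 'C' → count = 2
  pos 6: leaf 'W' → count = 3
  pos 8: leaf 'U' → count = 4
  pos 11: leaf 'N' → count = 5
  pos 14: leaf 'D' → count = 6
  pos 16: leaf 'B' → count = 7
  pos 18: leaf 'S' → count = 8
  pos 21: leaf 'H' → count = 9
  pos 23: leaf 'E' → count = 10
  pos 25: leaf 'G' → count = 11
Total leaves: 11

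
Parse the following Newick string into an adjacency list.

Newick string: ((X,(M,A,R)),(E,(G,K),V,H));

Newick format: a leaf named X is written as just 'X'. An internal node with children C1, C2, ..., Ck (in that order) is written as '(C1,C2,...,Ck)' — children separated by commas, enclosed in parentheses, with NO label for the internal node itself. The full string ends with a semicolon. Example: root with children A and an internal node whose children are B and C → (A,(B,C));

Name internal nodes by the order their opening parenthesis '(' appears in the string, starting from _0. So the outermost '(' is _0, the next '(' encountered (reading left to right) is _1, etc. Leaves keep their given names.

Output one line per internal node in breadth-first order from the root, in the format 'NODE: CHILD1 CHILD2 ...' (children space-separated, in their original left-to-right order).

Answer: _0: _1 _3
_1: X _2
_3: E _4 V H
_2: M A R
_4: G K

Derivation:
Input: ((X,(M,A,R)),(E,(G,K),V,H));
Scanning left-to-right, naming '(' by encounter order:
  pos 0: '(' -> open internal node _0 (depth 1)
  pos 1: '(' -> open internal node _1 (depth 2)
  pos 4: '(' -> open internal node _2 (depth 3)
  pos 10: ')' -> close internal node _2 (now at depth 2)
  pos 11: ')' -> close internal node _1 (now at depth 1)
  pos 13: '(' -> open internal node _3 (depth 2)
  pos 16: '(' -> open internal node _4 (depth 3)
  pos 20: ')' -> close internal node _4 (now at depth 2)
  pos 25: ')' -> close internal node _3 (now at depth 1)
  pos 26: ')' -> close internal node _0 (now at depth 0)
Total internal nodes: 5
BFS adjacency from root:
  _0: _1 _3
  _1: X _2
  _3: E _4 V H
  _2: M A R
  _4: G K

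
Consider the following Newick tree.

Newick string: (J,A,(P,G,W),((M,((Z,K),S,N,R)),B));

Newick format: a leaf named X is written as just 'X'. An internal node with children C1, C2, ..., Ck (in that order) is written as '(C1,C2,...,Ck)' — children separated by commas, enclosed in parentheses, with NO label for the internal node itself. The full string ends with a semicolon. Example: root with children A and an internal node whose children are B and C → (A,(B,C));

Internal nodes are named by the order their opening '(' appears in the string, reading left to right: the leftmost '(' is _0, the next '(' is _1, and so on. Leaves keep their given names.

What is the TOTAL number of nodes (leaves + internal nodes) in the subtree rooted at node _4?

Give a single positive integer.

Answer: 7

Derivation:
Newick: (J,A,(P,G,W),((M,((Z,K),S,N,R)),B));
Locate _4: it is the '(' at position 17 (the 5th '(' reading left to right).
Query: subtree rooted at _4
_4: subtree_size = 1 + 6
  _5: subtree_size = 1 + 2
    Z: subtree_size = 1 + 0
    K: subtree_size = 1 + 0
  S: subtree_size = 1 + 0
  N: subtree_size = 1 + 0
  R: subtree_size = 1 + 0
Total subtree size of _4: 7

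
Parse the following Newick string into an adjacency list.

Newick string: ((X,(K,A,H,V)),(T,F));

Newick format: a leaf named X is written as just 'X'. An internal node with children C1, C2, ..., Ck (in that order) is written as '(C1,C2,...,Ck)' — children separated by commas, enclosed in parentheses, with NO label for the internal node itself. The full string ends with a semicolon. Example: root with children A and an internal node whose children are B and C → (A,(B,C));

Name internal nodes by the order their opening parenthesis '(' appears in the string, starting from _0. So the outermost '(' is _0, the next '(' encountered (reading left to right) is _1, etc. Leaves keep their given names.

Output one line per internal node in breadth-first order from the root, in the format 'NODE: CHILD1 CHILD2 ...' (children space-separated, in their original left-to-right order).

Answer: _0: _1 _3
_1: X _2
_3: T F
_2: K A H V

Derivation:
Input: ((X,(K,A,H,V)),(T,F));
Scanning left-to-right, naming '(' by encounter order:
  pos 0: '(' -> open internal node _0 (depth 1)
  pos 1: '(' -> open internal node _1 (depth 2)
  pos 4: '(' -> open internal node _2 (depth 3)
  pos 12: ')' -> close internal node _2 (now at depth 2)
  pos 13: ')' -> close internal node _1 (now at depth 1)
  pos 15: '(' -> open internal node _3 (depth 2)
  pos 19: ')' -> close internal node _3 (now at depth 1)
  pos 20: ')' -> close internal node _0 (now at depth 0)
Total internal nodes: 4
BFS adjacency from root:
  _0: _1 _3
  _1: X _2
  _3: T F
  _2: K A H V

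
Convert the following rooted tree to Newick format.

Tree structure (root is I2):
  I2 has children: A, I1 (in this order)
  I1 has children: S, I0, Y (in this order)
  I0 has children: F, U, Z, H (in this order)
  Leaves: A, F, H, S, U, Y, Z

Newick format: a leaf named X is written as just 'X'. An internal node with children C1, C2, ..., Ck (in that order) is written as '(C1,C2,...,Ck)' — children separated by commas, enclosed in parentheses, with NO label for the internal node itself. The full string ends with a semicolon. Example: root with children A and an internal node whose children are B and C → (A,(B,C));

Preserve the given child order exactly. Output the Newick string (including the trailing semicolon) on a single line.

Answer: (A,(S,(F,U,Z,H),Y));

Derivation:
internal I2 with children ['A', 'I1']
  leaf 'A' → 'A'
  internal I1 with children ['S', 'I0', 'Y']
    leaf 'S' → 'S'
    internal I0 with children ['F', 'U', 'Z', 'H']
      leaf 'F' → 'F'
      leaf 'U' → 'U'
      leaf 'Z' → 'Z'
      leaf 'H' → 'H'
    → '(F,U,Z,H)'
    leaf 'Y' → 'Y'
  → '(S,(F,U,Z,H),Y)'
→ '(A,(S,(F,U,Z,H),Y))'
Final: (A,(S,(F,U,Z,H),Y));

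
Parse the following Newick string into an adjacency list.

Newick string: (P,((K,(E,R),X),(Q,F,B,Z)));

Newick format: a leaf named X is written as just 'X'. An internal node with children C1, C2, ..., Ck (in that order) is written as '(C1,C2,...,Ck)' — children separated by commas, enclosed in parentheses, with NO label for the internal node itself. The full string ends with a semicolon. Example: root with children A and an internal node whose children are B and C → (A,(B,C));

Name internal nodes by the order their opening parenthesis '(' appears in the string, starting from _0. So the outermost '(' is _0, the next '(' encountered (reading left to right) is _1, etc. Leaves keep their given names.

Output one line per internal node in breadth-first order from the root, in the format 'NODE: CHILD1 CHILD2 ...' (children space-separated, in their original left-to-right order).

Answer: _0: P _1
_1: _2 _4
_2: K _3 X
_4: Q F B Z
_3: E R

Derivation:
Input: (P,((K,(E,R),X),(Q,F,B,Z)));
Scanning left-to-right, naming '(' by encounter order:
  pos 0: '(' -> open internal node _0 (depth 1)
  pos 3: '(' -> open internal node _1 (depth 2)
  pos 4: '(' -> open internal node _2 (depth 3)
  pos 7: '(' -> open internal node _3 (depth 4)
  pos 11: ')' -> close internal node _3 (now at depth 3)
  pos 14: ')' -> close internal node _2 (now at depth 2)
  pos 16: '(' -> open internal node _4 (depth 3)
  pos 24: ')' -> close internal node _4 (now at depth 2)
  pos 25: ')' -> close internal node _1 (now at depth 1)
  pos 26: ')' -> close internal node _0 (now at depth 0)
Total internal nodes: 5
BFS adjacency from root:
  _0: P _1
  _1: _2 _4
  _2: K _3 X
  _4: Q F B Z
  _3: E R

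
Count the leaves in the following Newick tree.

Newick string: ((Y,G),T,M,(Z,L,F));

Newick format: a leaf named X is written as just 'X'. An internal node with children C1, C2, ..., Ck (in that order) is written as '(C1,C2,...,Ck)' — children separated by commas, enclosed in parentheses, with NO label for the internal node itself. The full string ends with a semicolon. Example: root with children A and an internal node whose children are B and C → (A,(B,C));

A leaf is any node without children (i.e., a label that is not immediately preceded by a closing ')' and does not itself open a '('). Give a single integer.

Newick: ((Y,G),T,M,(Z,L,F));
Scan left-to-right; a leaf is any maximal label run not followed by '(':
  pos 2: leaf 'Y' → count = 1
  pos 4: leaf 'G' → count = 2
  pos 7: leaf 'T' → count = 3
  pos 9: leaf 'M' → count = 4
  pos 12: leaf 'Z' → count = 5
  pos 14: leaf 'L' → count = 6
  pos 16: leaf 'F' → count = 7
Total leaves: 7

Answer: 7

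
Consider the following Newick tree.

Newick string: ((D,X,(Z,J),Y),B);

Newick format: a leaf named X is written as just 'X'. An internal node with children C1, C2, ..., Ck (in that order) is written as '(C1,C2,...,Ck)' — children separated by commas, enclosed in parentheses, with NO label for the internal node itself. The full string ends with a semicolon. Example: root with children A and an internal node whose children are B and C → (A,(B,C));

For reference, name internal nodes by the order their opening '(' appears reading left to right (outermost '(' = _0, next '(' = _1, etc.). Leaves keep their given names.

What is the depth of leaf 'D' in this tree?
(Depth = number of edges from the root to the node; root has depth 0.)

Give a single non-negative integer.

Answer: 2

Derivation:
Newick: ((D,X,(Z,J),Y),B);
Naming internals by '(' encounter order: outermost '(' = _0, next = _1, ...
Query node: D
Path from root: _0 -> _1 -> D
Depth of D: 2 (number of edges from root)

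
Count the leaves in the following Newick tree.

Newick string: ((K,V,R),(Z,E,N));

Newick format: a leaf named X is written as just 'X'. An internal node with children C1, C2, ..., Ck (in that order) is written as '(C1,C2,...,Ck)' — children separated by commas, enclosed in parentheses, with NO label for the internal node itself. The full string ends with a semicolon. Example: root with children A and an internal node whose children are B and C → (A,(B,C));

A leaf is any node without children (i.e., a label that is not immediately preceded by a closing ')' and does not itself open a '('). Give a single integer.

Answer: 6

Derivation:
Newick: ((K,V,R),(Z,E,N));
Scan left-to-right; a leaf is any maximal label run not followed by '(':
  pos 2: leaf 'K' → count = 1
  pos 4: leaf 'V' → count = 2
  pos 6: leaf 'R' → count = 3
  pos 10: leaf 'Z' → count = 4
  pos 12: leaf 'E' → count = 5
  pos 14: leaf 'N' → count = 6
Total leaves: 6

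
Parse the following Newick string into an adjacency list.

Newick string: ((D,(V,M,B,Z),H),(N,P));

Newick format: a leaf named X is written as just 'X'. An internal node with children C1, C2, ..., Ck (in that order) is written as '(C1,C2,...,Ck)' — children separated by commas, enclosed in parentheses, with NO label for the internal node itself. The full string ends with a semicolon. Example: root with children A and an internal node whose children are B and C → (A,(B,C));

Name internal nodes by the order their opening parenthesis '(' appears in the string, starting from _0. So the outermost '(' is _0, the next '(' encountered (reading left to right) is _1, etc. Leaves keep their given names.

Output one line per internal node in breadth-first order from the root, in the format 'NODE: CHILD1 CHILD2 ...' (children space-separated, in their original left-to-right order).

Answer: _0: _1 _3
_1: D _2 H
_3: N P
_2: V M B Z

Derivation:
Input: ((D,(V,M,B,Z),H),(N,P));
Scanning left-to-right, naming '(' by encounter order:
  pos 0: '(' -> open internal node _0 (depth 1)
  pos 1: '(' -> open internal node _1 (depth 2)
  pos 4: '(' -> open internal node _2 (depth 3)
  pos 12: ')' -> close internal node _2 (now at depth 2)
  pos 15: ')' -> close internal node _1 (now at depth 1)
  pos 17: '(' -> open internal node _3 (depth 2)
  pos 21: ')' -> close internal node _3 (now at depth 1)
  pos 22: ')' -> close internal node _0 (now at depth 0)
Total internal nodes: 4
BFS adjacency from root:
  _0: _1 _3
  _1: D _2 H
  _3: N P
  _2: V M B Z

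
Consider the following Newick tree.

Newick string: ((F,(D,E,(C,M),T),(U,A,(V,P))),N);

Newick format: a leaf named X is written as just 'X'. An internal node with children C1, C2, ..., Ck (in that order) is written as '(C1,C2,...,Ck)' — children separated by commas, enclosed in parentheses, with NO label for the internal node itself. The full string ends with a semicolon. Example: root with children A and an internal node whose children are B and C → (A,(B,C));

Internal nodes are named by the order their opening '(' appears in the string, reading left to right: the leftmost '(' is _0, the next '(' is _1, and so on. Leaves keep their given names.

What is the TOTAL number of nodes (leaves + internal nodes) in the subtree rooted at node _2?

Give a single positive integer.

Newick: ((F,(D,E,(C,M),T),(U,A,(V,P))),N);
Locate _2: it is the '(' at position 4 (the 3rd '(' reading left to right).
Query: subtree rooted at _2
_2: subtree_size = 1 + 6
  D: subtree_size = 1 + 0
  E: subtree_size = 1 + 0
  _3: subtree_size = 1 + 2
    C: subtree_size = 1 + 0
    M: subtree_size = 1 + 0
  T: subtree_size = 1 + 0
Total subtree size of _2: 7

Answer: 7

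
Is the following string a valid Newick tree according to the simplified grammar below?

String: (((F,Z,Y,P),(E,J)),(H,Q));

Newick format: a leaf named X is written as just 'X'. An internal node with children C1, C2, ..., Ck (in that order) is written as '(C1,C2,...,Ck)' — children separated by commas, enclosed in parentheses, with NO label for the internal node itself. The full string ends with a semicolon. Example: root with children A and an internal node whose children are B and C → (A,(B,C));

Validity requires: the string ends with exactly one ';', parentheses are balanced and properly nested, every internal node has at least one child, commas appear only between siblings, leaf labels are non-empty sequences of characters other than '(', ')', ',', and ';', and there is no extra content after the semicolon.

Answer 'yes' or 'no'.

Input: (((F,Z,Y,P),(E,J)),(H,Q));
Paren balance: 5 '(' vs 5 ')' OK
Ends with single ';': True
Full parse: OK
Valid: True

Answer: yes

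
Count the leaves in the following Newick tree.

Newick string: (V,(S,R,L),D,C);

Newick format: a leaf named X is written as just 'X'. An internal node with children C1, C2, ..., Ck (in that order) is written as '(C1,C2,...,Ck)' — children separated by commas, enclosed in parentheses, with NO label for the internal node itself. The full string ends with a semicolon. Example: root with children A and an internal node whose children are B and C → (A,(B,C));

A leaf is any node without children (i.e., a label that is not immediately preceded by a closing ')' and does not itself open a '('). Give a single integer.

Newick: (V,(S,R,L),D,C);
Scan left-to-right; a leaf is any maximal label run not followed by '(':
  pos 1: leaf 'V' → count = 1
  pos 4: leaf 'S' → count = 2
  pos 6: leaf 'R' → count = 3
  pos 8: leaf 'L' → count = 4
  pos 11: leaf 'D' → count = 5
  pos 13: leaf 'C' → count = 6
Total leaves: 6

Answer: 6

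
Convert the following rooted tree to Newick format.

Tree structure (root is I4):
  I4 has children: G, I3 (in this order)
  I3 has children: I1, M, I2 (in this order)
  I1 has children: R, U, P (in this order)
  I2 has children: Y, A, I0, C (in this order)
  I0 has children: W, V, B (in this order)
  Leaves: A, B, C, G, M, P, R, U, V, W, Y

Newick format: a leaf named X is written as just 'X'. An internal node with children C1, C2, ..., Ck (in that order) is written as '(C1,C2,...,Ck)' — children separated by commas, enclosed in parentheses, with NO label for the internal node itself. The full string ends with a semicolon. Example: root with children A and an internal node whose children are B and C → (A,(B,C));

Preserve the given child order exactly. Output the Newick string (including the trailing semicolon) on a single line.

internal I4 with children ['G', 'I3']
  leaf 'G' → 'G'
  internal I3 with children ['I1', 'M', 'I2']
    internal I1 with children ['R', 'U', 'P']
      leaf 'R' → 'R'
      leaf 'U' → 'U'
      leaf 'P' → 'P'
    → '(R,U,P)'
    leaf 'M' → 'M'
    internal I2 with children ['Y', 'A', 'I0', 'C']
      leaf 'Y' → 'Y'
      leaf 'A' → 'A'
      internal I0 with children ['W', 'V', 'B']
        leaf 'W' → 'W'
        leaf 'V' → 'V'
        leaf 'B' → 'B'
      → '(W,V,B)'
      leaf 'C' → 'C'
    → '(Y,A,(W,V,B),C)'
  → '((R,U,P),M,(Y,A,(W,V,B),C))'
→ '(G,((R,U,P),M,(Y,A,(W,V,B),C)))'
Final: (G,((R,U,P),M,(Y,A,(W,V,B),C)));

Answer: (G,((R,U,P),M,(Y,A,(W,V,B),C)));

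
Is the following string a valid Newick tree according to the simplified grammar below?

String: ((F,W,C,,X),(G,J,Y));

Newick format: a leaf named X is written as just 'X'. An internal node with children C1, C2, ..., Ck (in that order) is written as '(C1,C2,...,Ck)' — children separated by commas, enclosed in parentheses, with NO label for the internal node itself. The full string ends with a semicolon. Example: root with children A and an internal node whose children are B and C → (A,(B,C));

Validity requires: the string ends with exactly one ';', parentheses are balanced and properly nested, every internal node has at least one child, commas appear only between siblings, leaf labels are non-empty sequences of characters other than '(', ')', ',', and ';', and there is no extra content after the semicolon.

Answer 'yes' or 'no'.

Answer: no

Derivation:
Input: ((F,W,C,,X),(G,J,Y));
Paren balance: 3 '(' vs 3 ')' OK
Ends with single ';': True
Full parse: FAILS (empty leaf label at pos 8)
Valid: False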